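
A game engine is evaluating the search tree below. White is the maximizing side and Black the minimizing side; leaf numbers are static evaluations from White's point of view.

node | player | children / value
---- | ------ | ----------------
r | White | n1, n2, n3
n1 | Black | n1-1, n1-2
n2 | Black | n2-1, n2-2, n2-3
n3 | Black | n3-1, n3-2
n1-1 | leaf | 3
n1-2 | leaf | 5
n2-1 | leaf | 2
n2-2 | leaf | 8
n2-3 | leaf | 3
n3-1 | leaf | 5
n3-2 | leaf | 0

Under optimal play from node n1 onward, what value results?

3

n1 (Black): min(3, 5) = 3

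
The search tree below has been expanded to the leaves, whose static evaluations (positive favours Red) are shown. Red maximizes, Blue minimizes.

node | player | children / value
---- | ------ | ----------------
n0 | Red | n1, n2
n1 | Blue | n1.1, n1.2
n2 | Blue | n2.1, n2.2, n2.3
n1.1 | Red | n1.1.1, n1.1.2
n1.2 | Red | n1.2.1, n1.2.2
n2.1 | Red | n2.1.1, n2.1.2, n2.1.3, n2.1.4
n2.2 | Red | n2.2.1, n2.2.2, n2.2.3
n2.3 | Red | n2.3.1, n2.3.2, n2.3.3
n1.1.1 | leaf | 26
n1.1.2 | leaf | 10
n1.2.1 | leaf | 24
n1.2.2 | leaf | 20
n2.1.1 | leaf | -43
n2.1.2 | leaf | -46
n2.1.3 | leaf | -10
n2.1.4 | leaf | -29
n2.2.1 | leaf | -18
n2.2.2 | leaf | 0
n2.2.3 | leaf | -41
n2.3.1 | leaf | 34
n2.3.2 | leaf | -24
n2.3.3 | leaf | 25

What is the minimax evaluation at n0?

n1.1 (Red): max(26, 10) = 26
n1.2 (Red): max(24, 20) = 24
n1 (Blue): min(26, 24) = 24
n2.1 (Red): max(-43, -46, -10, -29) = -10
n2.2 (Red): max(-18, 0, -41) = 0
n2.3 (Red): max(34, -24, 25) = 34
n2 (Blue): min(-10, 0, 34) = -10
n0 (Red): max(24, -10) = 24

24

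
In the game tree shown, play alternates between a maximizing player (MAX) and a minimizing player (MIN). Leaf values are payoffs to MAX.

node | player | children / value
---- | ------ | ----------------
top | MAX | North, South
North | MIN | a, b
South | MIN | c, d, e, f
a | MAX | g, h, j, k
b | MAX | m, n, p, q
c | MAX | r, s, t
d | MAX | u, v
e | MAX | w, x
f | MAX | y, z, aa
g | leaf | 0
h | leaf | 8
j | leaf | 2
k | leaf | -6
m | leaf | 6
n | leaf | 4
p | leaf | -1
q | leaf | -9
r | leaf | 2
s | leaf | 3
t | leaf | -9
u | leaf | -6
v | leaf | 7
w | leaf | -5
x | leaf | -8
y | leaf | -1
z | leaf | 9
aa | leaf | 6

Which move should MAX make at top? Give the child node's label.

a (MAX): max(0, 8, 2, -6) = 8
b (MAX): max(6, 4, -1, -9) = 6
North (MIN): min(8, 6) = 6
c (MAX): max(2, 3, -9) = 3
d (MAX): max(-6, 7) = 7
e (MAX): max(-5, -8) = -5
f (MAX): max(-1, 9, 6) = 9
South (MIN): min(3, 7, -5, 9) = -5
top (MAX): max(6, -5) = 6
MAX at top wants the highest of {North=6, South=-5}, so chooses North.

North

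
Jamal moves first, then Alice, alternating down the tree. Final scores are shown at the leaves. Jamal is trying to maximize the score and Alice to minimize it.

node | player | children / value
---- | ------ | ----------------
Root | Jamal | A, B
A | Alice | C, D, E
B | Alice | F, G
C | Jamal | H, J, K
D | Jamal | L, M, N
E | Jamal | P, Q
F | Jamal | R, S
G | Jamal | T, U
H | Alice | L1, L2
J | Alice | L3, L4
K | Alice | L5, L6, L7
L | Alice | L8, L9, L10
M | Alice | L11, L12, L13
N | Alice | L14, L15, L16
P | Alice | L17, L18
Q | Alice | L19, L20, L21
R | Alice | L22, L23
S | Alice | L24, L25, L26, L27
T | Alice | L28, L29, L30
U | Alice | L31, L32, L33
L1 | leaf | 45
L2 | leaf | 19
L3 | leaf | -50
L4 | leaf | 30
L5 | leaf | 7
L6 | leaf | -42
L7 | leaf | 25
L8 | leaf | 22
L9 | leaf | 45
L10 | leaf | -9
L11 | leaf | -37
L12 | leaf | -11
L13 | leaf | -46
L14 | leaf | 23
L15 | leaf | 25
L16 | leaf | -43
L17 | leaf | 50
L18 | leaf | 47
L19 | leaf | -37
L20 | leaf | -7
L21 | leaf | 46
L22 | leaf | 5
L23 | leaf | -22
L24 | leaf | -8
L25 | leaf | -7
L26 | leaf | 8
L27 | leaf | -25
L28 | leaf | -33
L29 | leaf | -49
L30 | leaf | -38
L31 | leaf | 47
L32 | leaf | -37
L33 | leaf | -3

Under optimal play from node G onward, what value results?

-37

T (Alice): min(-33, -49, -38) = -49
U (Alice): min(47, -37, -3) = -37
G (Jamal): max(-49, -37) = -37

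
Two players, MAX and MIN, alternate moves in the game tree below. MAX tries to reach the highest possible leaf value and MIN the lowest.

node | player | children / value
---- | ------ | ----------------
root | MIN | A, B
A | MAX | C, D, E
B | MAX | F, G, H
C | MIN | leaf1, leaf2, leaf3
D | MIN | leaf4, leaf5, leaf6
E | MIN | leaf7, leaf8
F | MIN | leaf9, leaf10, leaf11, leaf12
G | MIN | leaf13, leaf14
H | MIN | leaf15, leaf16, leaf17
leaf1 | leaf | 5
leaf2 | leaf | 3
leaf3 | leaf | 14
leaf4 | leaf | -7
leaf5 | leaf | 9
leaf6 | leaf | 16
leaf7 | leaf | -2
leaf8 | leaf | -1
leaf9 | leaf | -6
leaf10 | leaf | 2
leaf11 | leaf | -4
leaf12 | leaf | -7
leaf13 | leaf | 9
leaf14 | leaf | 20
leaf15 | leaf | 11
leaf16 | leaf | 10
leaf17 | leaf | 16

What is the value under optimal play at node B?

F (MIN): min(-6, 2, -4, -7) = -7
G (MIN): min(9, 20) = 9
H (MIN): min(11, 10, 16) = 10
B (MAX): max(-7, 9, 10) = 10

10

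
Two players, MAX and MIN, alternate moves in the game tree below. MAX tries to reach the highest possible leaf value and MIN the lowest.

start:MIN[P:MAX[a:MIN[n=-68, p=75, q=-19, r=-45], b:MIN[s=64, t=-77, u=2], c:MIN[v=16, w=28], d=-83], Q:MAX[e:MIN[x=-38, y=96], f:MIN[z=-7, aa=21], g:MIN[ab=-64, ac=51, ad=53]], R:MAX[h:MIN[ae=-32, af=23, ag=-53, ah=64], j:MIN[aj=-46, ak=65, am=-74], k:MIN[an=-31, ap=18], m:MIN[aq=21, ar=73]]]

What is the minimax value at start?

a (MIN): min(-68, 75, -19, -45) = -68
b (MIN): min(64, -77, 2) = -77
c (MIN): min(16, 28) = 16
P (MAX): max(-68, -77, 16, -83) = 16
e (MIN): min(-38, 96) = -38
f (MIN): min(-7, 21) = -7
g (MIN): min(-64, 51, 53) = -64
Q (MAX): max(-38, -7, -64) = -7
h (MIN): min(-32, 23, -53, 64) = -53
j (MIN): min(-46, 65, -74) = -74
k (MIN): min(-31, 18) = -31
m (MIN): min(21, 73) = 21
R (MAX): max(-53, -74, -31, 21) = 21
start (MIN): min(16, -7, 21) = -7

-7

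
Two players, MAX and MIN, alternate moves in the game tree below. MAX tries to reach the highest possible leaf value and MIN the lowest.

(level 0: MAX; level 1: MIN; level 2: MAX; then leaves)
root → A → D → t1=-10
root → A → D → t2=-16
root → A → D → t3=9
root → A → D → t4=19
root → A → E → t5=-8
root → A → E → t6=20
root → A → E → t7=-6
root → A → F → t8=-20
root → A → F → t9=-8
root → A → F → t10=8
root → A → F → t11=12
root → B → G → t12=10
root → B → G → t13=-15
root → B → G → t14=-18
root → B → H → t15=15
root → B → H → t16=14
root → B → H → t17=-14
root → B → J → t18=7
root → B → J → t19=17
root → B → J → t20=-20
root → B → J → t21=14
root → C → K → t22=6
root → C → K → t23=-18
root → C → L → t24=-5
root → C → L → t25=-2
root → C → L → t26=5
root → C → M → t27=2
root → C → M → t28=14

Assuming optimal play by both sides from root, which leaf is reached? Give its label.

t11

D (MAX): max(-10, -16, 9, 19) = 19
E (MAX): max(-8, 20, -6) = 20
F (MAX): max(-20, -8, 8, 12) = 12
A (MIN): min(19, 20, 12) = 12
G (MAX): max(10, -15, -18) = 10
H (MAX): max(15, 14, -14) = 15
J (MAX): max(7, 17, -20, 14) = 17
B (MIN): min(10, 15, 17) = 10
K (MAX): max(6, -18) = 6
L (MAX): max(-5, -2, 5) = 5
M (MAX): max(2, 14) = 14
C (MIN): min(6, 5, 14) = 5
root (MAX): max(12, 10, 5) = 12
At root, MAX picks A (highest: 12).
At A, MIN picks F (lowest: 12).
At F, MAX picks t11 (highest: 12).
Terminal value 12.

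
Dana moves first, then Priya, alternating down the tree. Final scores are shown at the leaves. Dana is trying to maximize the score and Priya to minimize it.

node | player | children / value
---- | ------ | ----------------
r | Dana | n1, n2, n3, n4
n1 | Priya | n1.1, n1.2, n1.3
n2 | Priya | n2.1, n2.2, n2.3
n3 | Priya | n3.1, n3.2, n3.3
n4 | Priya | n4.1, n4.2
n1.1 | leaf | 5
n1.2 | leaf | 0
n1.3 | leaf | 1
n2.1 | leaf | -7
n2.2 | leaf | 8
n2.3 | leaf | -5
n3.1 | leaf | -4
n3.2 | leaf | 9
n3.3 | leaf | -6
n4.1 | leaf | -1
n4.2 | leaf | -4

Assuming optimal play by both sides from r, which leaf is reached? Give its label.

n1.2

n1 (Priya): min(5, 0, 1) = 0
n2 (Priya): min(-7, 8, -5) = -7
n3 (Priya): min(-4, 9, -6) = -6
n4 (Priya): min(-1, -4) = -4
r (Dana): max(0, -7, -6, -4) = 0
At r, Dana picks n1 (highest: 0).
At n1, Priya picks n1.2 (lowest: 0).
Terminal value 0.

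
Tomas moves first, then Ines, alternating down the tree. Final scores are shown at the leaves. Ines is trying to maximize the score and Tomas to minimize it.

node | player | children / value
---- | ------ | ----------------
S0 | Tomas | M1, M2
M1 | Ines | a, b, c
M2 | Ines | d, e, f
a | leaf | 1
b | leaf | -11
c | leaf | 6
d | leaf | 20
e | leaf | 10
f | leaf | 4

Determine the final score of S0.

M1 (Ines): max(1, -11, 6) = 6
M2 (Ines): max(20, 10, 4) = 20
S0 (Tomas): min(6, 20) = 6

6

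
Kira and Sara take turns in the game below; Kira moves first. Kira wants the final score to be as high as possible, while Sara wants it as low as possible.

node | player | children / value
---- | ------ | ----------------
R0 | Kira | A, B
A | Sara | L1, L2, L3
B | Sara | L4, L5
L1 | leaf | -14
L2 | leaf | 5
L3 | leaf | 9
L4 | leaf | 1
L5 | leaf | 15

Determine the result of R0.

A (Sara): min(-14, 5, 9) = -14
B (Sara): min(1, 15) = 1
R0 (Kira): max(-14, 1) = 1

1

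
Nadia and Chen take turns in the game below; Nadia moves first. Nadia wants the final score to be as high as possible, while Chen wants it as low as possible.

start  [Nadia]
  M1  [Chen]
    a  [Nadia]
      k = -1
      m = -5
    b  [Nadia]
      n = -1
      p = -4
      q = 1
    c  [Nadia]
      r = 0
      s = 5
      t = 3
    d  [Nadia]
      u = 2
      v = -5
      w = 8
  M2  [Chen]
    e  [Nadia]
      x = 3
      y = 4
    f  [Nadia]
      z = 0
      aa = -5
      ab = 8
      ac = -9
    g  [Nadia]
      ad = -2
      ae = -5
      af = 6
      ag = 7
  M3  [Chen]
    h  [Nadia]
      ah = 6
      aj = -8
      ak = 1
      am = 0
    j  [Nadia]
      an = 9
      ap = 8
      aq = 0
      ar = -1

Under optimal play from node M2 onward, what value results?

4

e (Nadia): max(3, 4) = 4
f (Nadia): max(0, -5, 8, -9) = 8
g (Nadia): max(-2, -5, 6, 7) = 7
M2 (Chen): min(4, 8, 7) = 4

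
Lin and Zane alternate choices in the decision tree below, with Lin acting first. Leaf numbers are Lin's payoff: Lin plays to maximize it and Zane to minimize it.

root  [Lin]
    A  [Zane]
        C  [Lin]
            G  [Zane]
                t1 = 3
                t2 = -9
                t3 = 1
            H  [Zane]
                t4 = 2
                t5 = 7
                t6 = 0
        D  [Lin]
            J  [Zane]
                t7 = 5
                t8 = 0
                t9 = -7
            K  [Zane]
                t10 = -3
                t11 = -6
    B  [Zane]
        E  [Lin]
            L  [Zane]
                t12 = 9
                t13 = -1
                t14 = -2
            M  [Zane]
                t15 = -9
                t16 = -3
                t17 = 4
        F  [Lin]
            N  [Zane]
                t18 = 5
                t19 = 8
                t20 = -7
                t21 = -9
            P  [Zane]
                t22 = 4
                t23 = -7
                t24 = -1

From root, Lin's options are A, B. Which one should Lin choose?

A

G (Zane): min(3, -9, 1) = -9
H (Zane): min(2, 7, 0) = 0
C (Lin): max(-9, 0) = 0
J (Zane): min(5, 0, -7) = -7
K (Zane): min(-3, -6) = -6
D (Lin): max(-7, -6) = -6
A (Zane): min(0, -6) = -6
L (Zane): min(9, -1, -2) = -2
M (Zane): min(-9, -3, 4) = -9
E (Lin): max(-2, -9) = -2
N (Zane): min(5, 8, -7, -9) = -9
P (Zane): min(4, -7, -1) = -7
F (Lin): max(-9, -7) = -7
B (Zane): min(-2, -7) = -7
root (Lin): max(-6, -7) = -6
Lin at root wants the highest of {A=-6, B=-7}, so chooses A.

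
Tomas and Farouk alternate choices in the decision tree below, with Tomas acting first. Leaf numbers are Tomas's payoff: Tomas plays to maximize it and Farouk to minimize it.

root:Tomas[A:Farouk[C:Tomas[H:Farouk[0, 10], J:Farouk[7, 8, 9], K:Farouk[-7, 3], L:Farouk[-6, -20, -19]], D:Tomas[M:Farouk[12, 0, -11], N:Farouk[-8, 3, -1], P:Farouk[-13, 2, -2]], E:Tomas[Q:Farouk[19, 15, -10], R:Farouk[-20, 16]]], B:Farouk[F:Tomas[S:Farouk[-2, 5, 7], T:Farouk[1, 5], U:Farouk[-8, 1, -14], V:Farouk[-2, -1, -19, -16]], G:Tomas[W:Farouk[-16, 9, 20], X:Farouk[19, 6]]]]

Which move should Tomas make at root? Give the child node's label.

H (Farouk): min(0, 10) = 0
J (Farouk): min(7, 8, 9) = 7
K (Farouk): min(-7, 3) = -7
L (Farouk): min(-6, -20, -19) = -20
C (Tomas): max(0, 7, -7, -20) = 7
M (Farouk): min(12, 0, -11) = -11
N (Farouk): min(-8, 3, -1) = -8
P (Farouk): min(-13, 2, -2) = -13
D (Tomas): max(-11, -8, -13) = -8
Q (Farouk): min(19, 15, -10) = -10
R (Farouk): min(-20, 16) = -20
E (Tomas): max(-10, -20) = -10
A (Farouk): min(7, -8, -10) = -10
S (Farouk): min(-2, 5, 7) = -2
T (Farouk): min(1, 5) = 1
U (Farouk): min(-8, 1, -14) = -14
V (Farouk): min(-2, -1, -19, -16) = -19
F (Tomas): max(-2, 1, -14, -19) = 1
W (Farouk): min(-16, 9, 20) = -16
X (Farouk): min(19, 6) = 6
G (Tomas): max(-16, 6) = 6
B (Farouk): min(1, 6) = 1
root (Tomas): max(-10, 1) = 1
Tomas at root wants the highest of {A=-10, B=1}, so chooses B.

B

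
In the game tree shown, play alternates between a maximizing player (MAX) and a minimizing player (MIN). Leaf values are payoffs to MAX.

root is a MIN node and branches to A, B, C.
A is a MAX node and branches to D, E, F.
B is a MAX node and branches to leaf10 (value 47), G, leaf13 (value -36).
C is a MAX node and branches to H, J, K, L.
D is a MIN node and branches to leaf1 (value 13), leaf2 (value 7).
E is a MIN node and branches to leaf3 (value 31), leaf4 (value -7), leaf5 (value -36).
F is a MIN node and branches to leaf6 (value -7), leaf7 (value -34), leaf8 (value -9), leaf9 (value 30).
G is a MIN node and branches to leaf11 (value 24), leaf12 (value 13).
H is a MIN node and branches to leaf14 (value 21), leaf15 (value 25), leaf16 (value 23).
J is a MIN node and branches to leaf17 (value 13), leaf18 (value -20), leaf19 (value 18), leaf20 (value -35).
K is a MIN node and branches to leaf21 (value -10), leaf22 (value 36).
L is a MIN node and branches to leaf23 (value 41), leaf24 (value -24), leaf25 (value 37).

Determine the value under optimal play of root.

7

D (MIN): min(13, 7) = 7
E (MIN): min(31, -7, -36) = -36
F (MIN): min(-7, -34, -9, 30) = -34
A (MAX): max(7, -36, -34) = 7
G (MIN): min(24, 13) = 13
B (MAX): max(47, 13, -36) = 47
H (MIN): min(21, 25, 23) = 21
J (MIN): min(13, -20, 18, -35) = -35
K (MIN): min(-10, 36) = -10
L (MIN): min(41, -24, 37) = -24
C (MAX): max(21, -35, -10, -24) = 21
root (MIN): min(7, 47, 21) = 7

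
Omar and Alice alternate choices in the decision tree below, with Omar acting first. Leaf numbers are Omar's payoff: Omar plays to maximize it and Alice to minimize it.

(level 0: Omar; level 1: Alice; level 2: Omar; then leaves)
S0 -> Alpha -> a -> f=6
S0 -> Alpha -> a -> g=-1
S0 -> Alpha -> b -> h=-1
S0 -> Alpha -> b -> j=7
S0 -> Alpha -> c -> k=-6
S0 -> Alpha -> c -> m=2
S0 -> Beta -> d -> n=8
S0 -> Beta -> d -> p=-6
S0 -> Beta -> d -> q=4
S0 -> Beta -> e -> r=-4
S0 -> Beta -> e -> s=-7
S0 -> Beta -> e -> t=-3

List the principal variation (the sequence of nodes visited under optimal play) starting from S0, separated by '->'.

S0 -> Alpha -> c -> m

a (Omar): max(6, -1) = 6
b (Omar): max(-1, 7) = 7
c (Omar): max(-6, 2) = 2
Alpha (Alice): min(6, 7, 2) = 2
d (Omar): max(8, -6, 4) = 8
e (Omar): max(-4, -7, -3) = -3
Beta (Alice): min(8, -3) = -3
S0 (Omar): max(2, -3) = 2
At S0, Omar picks Alpha (highest: 2).
At Alpha, Alice picks c (lowest: 2).
At c, Omar picks m (highest: 2).
Terminal value 2.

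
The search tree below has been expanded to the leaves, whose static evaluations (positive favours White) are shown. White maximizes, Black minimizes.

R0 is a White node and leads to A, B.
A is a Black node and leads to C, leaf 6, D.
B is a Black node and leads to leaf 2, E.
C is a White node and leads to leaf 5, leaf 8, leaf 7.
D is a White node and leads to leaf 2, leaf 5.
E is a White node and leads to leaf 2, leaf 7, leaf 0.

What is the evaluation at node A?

C (White): max(5, 8, 7) = 8
D (White): max(2, 5) = 5
A (Black): min(8, 6, 5) = 5

5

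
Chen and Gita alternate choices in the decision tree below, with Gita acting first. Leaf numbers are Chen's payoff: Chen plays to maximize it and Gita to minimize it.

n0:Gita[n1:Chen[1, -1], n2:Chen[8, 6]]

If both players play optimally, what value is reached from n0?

1

n1 (Chen): max(1, -1) = 1
n2 (Chen): max(8, 6) = 8
n0 (Gita): min(1, 8) = 1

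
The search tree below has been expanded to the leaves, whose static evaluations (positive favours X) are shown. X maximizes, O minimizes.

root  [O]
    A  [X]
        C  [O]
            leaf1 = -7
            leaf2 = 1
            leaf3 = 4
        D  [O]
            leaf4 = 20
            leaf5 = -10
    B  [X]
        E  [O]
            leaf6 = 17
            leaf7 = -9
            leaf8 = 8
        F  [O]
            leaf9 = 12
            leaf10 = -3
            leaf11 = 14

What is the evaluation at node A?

C (O): min(-7, 1, 4) = -7
D (O): min(20, -10) = -10
A (X): max(-7, -10) = -7

-7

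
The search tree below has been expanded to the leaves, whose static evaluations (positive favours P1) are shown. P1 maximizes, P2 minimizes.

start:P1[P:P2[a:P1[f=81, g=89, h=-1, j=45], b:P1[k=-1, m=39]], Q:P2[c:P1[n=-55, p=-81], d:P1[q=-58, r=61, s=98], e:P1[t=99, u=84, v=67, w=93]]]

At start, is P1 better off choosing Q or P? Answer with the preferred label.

c (P1): max(-55, -81) = -55
d (P1): max(-58, 61, 98) = 98
e (P1): max(99, 84, 67, 93) = 99
Q (P2): min(-55, 98, 99) = -55
a (P1): max(81, 89, -1, 45) = 89
b (P1): max(-1, 39) = 39
P (P2): min(89, 39) = 39
P1 prefers the higher value; Q=-55, P=39. P is better since 39 > -55.

P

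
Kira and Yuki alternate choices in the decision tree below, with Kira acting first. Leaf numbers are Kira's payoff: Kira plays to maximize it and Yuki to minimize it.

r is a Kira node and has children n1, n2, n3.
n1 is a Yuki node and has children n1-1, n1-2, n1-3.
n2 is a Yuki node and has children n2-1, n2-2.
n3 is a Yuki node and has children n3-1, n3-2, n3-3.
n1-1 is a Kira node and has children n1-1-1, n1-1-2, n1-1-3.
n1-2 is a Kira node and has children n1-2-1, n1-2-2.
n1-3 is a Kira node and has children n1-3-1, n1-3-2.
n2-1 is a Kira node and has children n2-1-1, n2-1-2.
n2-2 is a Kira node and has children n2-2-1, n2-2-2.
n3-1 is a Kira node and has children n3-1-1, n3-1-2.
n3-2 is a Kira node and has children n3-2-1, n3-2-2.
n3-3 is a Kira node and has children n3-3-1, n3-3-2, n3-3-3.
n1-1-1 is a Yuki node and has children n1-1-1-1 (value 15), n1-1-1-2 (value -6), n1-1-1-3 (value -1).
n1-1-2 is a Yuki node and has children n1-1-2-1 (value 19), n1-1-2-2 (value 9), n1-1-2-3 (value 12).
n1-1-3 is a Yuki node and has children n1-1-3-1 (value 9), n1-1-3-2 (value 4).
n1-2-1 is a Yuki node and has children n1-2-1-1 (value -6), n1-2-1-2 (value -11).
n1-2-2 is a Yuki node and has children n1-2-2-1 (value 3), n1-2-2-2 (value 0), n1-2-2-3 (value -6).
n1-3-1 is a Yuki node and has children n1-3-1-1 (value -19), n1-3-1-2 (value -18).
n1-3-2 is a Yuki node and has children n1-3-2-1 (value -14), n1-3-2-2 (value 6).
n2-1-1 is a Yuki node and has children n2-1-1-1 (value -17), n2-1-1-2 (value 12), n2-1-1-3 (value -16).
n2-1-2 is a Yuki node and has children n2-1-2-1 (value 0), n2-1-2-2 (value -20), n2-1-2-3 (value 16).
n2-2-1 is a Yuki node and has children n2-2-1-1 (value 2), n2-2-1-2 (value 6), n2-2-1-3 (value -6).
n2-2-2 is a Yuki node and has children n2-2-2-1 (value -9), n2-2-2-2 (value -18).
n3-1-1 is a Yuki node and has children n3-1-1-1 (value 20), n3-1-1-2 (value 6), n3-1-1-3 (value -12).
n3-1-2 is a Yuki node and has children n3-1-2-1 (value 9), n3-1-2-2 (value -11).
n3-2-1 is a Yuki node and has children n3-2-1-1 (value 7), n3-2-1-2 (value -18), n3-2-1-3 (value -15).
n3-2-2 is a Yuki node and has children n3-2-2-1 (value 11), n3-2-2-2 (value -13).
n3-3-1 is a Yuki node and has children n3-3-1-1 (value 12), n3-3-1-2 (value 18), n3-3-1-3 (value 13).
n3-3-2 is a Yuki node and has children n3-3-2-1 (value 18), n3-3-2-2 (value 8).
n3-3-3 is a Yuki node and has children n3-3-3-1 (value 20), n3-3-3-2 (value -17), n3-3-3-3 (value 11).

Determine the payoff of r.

-13

n1-1-1 (Yuki): min(15, -6, -1) = -6
n1-1-2 (Yuki): min(19, 9, 12) = 9
n1-1-3 (Yuki): min(9, 4) = 4
n1-1 (Kira): max(-6, 9, 4) = 9
n1-2-1 (Yuki): min(-6, -11) = -11
n1-2-2 (Yuki): min(3, 0, -6) = -6
n1-2 (Kira): max(-11, -6) = -6
n1-3-1 (Yuki): min(-19, -18) = -19
n1-3-2 (Yuki): min(-14, 6) = -14
n1-3 (Kira): max(-19, -14) = -14
n1 (Yuki): min(9, -6, -14) = -14
n2-1-1 (Yuki): min(-17, 12, -16) = -17
n2-1-2 (Yuki): min(0, -20, 16) = -20
n2-1 (Kira): max(-17, -20) = -17
n2-2-1 (Yuki): min(2, 6, -6) = -6
n2-2-2 (Yuki): min(-9, -18) = -18
n2-2 (Kira): max(-6, -18) = -6
n2 (Yuki): min(-17, -6) = -17
n3-1-1 (Yuki): min(20, 6, -12) = -12
n3-1-2 (Yuki): min(9, -11) = -11
n3-1 (Kira): max(-12, -11) = -11
n3-2-1 (Yuki): min(7, -18, -15) = -18
n3-2-2 (Yuki): min(11, -13) = -13
n3-2 (Kira): max(-18, -13) = -13
n3-3-1 (Yuki): min(12, 18, 13) = 12
n3-3-2 (Yuki): min(18, 8) = 8
n3-3-3 (Yuki): min(20, -17, 11) = -17
n3-3 (Kira): max(12, 8, -17) = 12
n3 (Yuki): min(-11, -13, 12) = -13
r (Kira): max(-14, -17, -13) = -13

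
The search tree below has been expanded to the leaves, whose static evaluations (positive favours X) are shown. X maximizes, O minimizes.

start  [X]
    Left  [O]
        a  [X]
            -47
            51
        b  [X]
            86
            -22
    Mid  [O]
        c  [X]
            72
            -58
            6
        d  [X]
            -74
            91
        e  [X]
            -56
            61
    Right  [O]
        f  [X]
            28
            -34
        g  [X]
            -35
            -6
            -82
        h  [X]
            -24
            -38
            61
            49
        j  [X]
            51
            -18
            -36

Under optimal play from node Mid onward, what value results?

61

c (X): max(72, -58, 6) = 72
d (X): max(-74, 91) = 91
e (X): max(-56, 61) = 61
Mid (O): min(72, 91, 61) = 61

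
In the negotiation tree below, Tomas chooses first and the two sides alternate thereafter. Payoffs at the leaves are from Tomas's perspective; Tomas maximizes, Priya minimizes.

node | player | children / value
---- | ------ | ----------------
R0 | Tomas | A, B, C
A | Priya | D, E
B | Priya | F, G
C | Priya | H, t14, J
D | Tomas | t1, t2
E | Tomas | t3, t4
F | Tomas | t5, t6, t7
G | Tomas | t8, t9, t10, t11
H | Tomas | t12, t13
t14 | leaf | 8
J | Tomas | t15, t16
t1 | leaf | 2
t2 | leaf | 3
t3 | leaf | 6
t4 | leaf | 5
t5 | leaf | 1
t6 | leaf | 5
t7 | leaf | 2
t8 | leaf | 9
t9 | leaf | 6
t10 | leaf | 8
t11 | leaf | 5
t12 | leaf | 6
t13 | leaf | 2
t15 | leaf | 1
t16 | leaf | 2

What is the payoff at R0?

D (Tomas): max(2, 3) = 3
E (Tomas): max(6, 5) = 6
A (Priya): min(3, 6) = 3
F (Tomas): max(1, 5, 2) = 5
G (Tomas): max(9, 6, 8, 5) = 9
B (Priya): min(5, 9) = 5
H (Tomas): max(6, 2) = 6
J (Tomas): max(1, 2) = 2
C (Priya): min(6, 8, 2) = 2
R0 (Tomas): max(3, 5, 2) = 5

5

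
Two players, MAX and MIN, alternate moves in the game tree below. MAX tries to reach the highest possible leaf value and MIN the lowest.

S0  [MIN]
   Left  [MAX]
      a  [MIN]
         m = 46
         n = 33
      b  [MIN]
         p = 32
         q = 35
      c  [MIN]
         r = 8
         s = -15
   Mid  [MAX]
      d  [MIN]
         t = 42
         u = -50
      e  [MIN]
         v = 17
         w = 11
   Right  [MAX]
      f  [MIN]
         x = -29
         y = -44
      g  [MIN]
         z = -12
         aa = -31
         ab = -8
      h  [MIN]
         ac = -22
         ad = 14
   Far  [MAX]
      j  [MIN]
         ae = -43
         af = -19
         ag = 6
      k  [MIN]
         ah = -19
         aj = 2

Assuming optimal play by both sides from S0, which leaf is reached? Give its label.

ac

a (MIN): min(46, 33) = 33
b (MIN): min(32, 35) = 32
c (MIN): min(8, -15) = -15
Left (MAX): max(33, 32, -15) = 33
d (MIN): min(42, -50) = -50
e (MIN): min(17, 11) = 11
Mid (MAX): max(-50, 11) = 11
f (MIN): min(-29, -44) = -44
g (MIN): min(-12, -31, -8) = -31
h (MIN): min(-22, 14) = -22
Right (MAX): max(-44, -31, -22) = -22
j (MIN): min(-43, -19, 6) = -43
k (MIN): min(-19, 2) = -19
Far (MAX): max(-43, -19) = -19
S0 (MIN): min(33, 11, -22, -19) = -22
At S0, MIN picks Right (lowest: -22).
At Right, MAX picks h (highest: -22).
At h, MIN picks ac (lowest: -22).
Terminal value -22.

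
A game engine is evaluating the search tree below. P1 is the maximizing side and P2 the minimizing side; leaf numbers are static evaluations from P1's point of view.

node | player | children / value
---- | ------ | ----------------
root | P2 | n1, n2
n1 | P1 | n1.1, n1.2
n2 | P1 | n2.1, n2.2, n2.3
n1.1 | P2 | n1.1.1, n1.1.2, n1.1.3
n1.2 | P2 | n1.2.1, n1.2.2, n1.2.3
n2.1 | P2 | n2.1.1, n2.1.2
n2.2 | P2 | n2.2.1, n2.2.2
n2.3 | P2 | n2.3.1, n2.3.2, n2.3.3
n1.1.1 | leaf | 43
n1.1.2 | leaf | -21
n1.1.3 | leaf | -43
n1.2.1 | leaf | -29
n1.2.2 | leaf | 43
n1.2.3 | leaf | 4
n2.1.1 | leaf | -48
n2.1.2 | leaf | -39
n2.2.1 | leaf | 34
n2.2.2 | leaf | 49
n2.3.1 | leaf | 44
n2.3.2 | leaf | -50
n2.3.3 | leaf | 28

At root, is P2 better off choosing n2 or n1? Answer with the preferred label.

n2.1 (P2): min(-48, -39) = -48
n2.2 (P2): min(34, 49) = 34
n2.3 (P2): min(44, -50, 28) = -50
n2 (P1): max(-48, 34, -50) = 34
n1.1 (P2): min(43, -21, -43) = -43
n1.2 (P2): min(-29, 43, 4) = -29
n1 (P1): max(-43, -29) = -29
P2 prefers the lower value; n2=34, n1=-29. n1 is better since -29 < 34.

n1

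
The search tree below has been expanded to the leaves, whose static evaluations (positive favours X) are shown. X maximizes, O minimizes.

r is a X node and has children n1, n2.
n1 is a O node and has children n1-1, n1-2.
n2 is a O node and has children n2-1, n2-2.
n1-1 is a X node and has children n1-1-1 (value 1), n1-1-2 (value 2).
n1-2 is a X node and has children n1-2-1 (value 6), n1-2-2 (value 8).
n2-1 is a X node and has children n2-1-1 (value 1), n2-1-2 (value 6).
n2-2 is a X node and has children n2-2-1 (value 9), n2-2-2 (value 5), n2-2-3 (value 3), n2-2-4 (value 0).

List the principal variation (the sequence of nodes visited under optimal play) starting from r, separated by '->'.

r -> n2 -> n2-1 -> n2-1-2

n1-1 (X): max(1, 2) = 2
n1-2 (X): max(6, 8) = 8
n1 (O): min(2, 8) = 2
n2-1 (X): max(1, 6) = 6
n2-2 (X): max(9, 5, 3, 0) = 9
n2 (O): min(6, 9) = 6
r (X): max(2, 6) = 6
At r, X picks n2 (highest: 6).
At n2, O picks n2-1 (lowest: 6).
At n2-1, X picks n2-1-2 (highest: 6).
Terminal value 6.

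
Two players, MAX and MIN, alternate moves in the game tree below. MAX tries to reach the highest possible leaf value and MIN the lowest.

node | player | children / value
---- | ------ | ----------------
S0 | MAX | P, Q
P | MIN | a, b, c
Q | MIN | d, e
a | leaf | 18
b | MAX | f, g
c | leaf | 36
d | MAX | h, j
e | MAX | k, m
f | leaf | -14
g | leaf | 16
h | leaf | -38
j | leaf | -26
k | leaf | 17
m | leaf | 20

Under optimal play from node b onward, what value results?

b (MAX): max(-14, 16) = 16

16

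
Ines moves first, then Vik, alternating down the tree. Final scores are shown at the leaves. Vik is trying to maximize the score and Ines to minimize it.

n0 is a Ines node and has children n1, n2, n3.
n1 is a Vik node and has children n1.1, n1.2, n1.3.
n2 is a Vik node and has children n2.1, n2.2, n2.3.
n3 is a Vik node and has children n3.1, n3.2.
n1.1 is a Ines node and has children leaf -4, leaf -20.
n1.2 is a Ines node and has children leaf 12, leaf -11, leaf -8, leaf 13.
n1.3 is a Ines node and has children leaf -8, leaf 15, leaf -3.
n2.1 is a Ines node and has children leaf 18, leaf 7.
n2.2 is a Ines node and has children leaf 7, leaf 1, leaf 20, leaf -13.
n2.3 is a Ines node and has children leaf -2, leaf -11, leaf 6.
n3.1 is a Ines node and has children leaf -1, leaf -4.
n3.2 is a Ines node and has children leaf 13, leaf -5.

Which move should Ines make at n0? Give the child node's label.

n1

n1.1 (Ines): min(-4, -20) = -20
n1.2 (Ines): min(12, -11, -8, 13) = -11
n1.3 (Ines): min(-8, 15, -3) = -8
n1 (Vik): max(-20, -11, -8) = -8
n2.1 (Ines): min(18, 7) = 7
n2.2 (Ines): min(7, 1, 20, -13) = -13
n2.3 (Ines): min(-2, -11, 6) = -11
n2 (Vik): max(7, -13, -11) = 7
n3.1 (Ines): min(-1, -4) = -4
n3.2 (Ines): min(13, -5) = -5
n3 (Vik): max(-4, -5) = -4
n0 (Ines): min(-8, 7, -4) = -8
Ines at n0 wants the lowest of {n1=-8, n2=7, n3=-4}, so chooses n1.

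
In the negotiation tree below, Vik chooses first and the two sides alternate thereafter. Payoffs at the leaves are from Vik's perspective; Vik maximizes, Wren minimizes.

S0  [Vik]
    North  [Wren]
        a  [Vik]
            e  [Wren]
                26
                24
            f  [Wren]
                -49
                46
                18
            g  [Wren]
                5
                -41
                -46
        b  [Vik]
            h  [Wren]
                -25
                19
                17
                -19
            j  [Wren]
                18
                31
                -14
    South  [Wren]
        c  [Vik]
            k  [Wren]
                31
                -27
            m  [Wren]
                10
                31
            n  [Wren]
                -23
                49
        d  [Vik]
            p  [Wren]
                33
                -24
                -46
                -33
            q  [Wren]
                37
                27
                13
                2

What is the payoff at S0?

e (Wren): min(26, 24) = 24
f (Wren): min(-49, 46, 18) = -49
g (Wren): min(5, -41, -46) = -46
a (Vik): max(24, -49, -46) = 24
h (Wren): min(-25, 19, 17, -19) = -25
j (Wren): min(18, 31, -14) = -14
b (Vik): max(-25, -14) = -14
North (Wren): min(24, -14) = -14
k (Wren): min(31, -27) = -27
m (Wren): min(10, 31) = 10
n (Wren): min(-23, 49) = -23
c (Vik): max(-27, 10, -23) = 10
p (Wren): min(33, -24, -46, -33) = -46
q (Wren): min(37, 27, 13, 2) = 2
d (Vik): max(-46, 2) = 2
South (Wren): min(10, 2) = 2
S0 (Vik): max(-14, 2) = 2

2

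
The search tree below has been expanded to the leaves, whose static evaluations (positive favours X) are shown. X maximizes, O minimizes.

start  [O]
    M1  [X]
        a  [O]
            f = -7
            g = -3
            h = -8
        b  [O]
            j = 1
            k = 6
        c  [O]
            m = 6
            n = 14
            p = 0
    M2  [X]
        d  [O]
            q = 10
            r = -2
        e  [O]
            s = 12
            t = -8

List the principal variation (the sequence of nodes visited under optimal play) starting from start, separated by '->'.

start -> M2 -> d -> r

a (O): min(-7, -3, -8) = -8
b (O): min(1, 6) = 1
c (O): min(6, 14, 0) = 0
M1 (X): max(-8, 1, 0) = 1
d (O): min(10, -2) = -2
e (O): min(12, -8) = -8
M2 (X): max(-2, -8) = -2
start (O): min(1, -2) = -2
At start, O picks M2 (lowest: -2).
At M2, X picks d (highest: -2).
At d, O picks r (lowest: -2).
Terminal value -2.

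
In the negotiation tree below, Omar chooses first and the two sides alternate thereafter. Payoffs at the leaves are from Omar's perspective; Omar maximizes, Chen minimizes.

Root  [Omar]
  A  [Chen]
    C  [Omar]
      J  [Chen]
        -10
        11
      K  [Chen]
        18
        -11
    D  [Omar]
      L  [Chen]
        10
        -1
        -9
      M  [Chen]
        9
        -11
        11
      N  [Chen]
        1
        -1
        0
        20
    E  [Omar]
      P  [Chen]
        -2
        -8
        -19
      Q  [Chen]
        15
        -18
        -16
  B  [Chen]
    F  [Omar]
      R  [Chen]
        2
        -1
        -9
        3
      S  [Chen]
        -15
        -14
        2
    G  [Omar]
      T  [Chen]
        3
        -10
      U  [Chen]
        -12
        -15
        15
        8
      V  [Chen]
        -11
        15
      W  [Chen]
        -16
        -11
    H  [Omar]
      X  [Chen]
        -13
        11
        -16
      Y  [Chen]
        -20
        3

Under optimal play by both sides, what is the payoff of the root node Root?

J (Chen): min(-10, 11) = -10
K (Chen): min(18, -11) = -11
C (Omar): max(-10, -11) = -10
L (Chen): min(10, -1, -9) = -9
M (Chen): min(9, -11, 11) = -11
N (Chen): min(1, -1, 0, 20) = -1
D (Omar): max(-9, -11, -1) = -1
P (Chen): min(-2, -8, -19) = -19
Q (Chen): min(15, -18, -16) = -18
E (Omar): max(-19, -18) = -18
A (Chen): min(-10, -1, -18) = -18
R (Chen): min(2, -1, -9, 3) = -9
S (Chen): min(-15, -14, 2) = -15
F (Omar): max(-9, -15) = -9
T (Chen): min(3, -10) = -10
U (Chen): min(-12, -15, 15, 8) = -15
V (Chen): min(-11, 15) = -11
W (Chen): min(-16, -11) = -16
G (Omar): max(-10, -15, -11, -16) = -10
X (Chen): min(-13, 11, -16) = -16
Y (Chen): min(-20, 3) = -20
H (Omar): max(-16, -20) = -16
B (Chen): min(-9, -10, -16) = -16
Root (Omar): max(-18, -16) = -16

-16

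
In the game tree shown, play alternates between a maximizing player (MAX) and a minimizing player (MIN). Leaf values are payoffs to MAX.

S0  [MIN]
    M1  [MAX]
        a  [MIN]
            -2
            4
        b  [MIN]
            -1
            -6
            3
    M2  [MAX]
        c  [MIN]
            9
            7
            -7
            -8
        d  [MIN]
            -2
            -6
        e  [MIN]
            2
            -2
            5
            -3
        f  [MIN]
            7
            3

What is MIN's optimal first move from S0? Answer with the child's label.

a (MIN): min(-2, 4) = -2
b (MIN): min(-1, -6, 3) = -6
M1 (MAX): max(-2, -6) = -2
c (MIN): min(9, 7, -7, -8) = -8
d (MIN): min(-2, -6) = -6
e (MIN): min(2, -2, 5, -3) = -3
f (MIN): min(7, 3) = 3
M2 (MAX): max(-8, -6, -3, 3) = 3
S0 (MIN): min(-2, 3) = -2
MIN at S0 wants the lowest of {M1=-2, M2=3}, so chooses M1.

M1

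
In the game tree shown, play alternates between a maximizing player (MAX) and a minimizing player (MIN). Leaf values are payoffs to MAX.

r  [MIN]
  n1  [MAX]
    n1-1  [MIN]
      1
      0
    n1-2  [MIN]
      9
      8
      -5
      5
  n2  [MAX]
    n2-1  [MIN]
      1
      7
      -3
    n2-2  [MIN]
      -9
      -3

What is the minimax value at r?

-3

n1-1 (MIN): min(1, 0) = 0
n1-2 (MIN): min(9, 8, -5, 5) = -5
n1 (MAX): max(0, -5) = 0
n2-1 (MIN): min(1, 7, -3) = -3
n2-2 (MIN): min(-9, -3) = -9
n2 (MAX): max(-3, -9) = -3
r (MIN): min(0, -3) = -3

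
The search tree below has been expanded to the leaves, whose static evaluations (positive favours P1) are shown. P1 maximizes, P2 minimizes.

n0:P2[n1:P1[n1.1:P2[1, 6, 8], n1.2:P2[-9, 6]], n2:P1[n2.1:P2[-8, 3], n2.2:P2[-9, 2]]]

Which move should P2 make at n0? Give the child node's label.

n2

n1.1 (P2): min(1, 6, 8) = 1
n1.2 (P2): min(-9, 6) = -9
n1 (P1): max(1, -9) = 1
n2.1 (P2): min(-8, 3) = -8
n2.2 (P2): min(-9, 2) = -9
n2 (P1): max(-8, -9) = -8
n0 (P2): min(1, -8) = -8
P2 at n0 wants the lowest of {n1=1, n2=-8}, so chooses n2.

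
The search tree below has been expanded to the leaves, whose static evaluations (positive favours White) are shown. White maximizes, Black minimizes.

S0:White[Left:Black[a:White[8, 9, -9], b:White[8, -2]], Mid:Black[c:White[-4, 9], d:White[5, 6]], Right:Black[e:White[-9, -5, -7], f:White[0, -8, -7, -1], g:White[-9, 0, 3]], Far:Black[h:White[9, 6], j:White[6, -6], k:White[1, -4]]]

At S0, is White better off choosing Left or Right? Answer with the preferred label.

a (White): max(8, 9, -9) = 9
b (White): max(8, -2) = 8
Left (Black): min(9, 8) = 8
e (White): max(-9, -5, -7) = -5
f (White): max(0, -8, -7, -1) = 0
g (White): max(-9, 0, 3) = 3
Right (Black): min(-5, 0, 3) = -5
White prefers the higher value; Left=8, Right=-5. Left is better since 8 > -5.

Left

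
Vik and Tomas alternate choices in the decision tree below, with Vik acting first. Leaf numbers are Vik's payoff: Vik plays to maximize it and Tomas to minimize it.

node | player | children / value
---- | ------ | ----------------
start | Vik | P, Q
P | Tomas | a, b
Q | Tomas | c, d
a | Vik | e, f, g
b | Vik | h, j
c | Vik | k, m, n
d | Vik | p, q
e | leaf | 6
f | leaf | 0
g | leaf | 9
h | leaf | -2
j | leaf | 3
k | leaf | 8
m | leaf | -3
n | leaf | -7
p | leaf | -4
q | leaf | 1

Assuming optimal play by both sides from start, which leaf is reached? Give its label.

j

a (Vik): max(6, 0, 9) = 9
b (Vik): max(-2, 3) = 3
P (Tomas): min(9, 3) = 3
c (Vik): max(8, -3, -7) = 8
d (Vik): max(-4, 1) = 1
Q (Tomas): min(8, 1) = 1
start (Vik): max(3, 1) = 3
At start, Vik picks P (highest: 3).
At P, Tomas picks b (lowest: 3).
At b, Vik picks j (highest: 3).
Terminal value 3.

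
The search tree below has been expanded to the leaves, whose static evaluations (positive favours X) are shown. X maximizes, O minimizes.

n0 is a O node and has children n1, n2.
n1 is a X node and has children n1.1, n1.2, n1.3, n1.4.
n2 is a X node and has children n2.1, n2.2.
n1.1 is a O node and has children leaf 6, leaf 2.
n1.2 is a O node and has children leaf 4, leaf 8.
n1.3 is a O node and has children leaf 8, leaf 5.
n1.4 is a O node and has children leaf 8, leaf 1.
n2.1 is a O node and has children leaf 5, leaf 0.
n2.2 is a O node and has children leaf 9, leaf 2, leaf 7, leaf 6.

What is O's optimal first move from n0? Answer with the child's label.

n1.1 (O): min(6, 2) = 2
n1.2 (O): min(4, 8) = 4
n1.3 (O): min(8, 5) = 5
n1.4 (O): min(8, 1) = 1
n1 (X): max(2, 4, 5, 1) = 5
n2.1 (O): min(5, 0) = 0
n2.2 (O): min(9, 2, 7, 6) = 2
n2 (X): max(0, 2) = 2
n0 (O): min(5, 2) = 2
O at n0 wants the lowest of {n1=5, n2=2}, so chooses n2.

n2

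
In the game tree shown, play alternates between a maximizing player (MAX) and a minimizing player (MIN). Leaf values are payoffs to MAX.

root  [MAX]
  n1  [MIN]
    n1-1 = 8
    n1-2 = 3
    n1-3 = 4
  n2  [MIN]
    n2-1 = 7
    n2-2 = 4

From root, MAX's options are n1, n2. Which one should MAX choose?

n1 (MIN): min(8, 3, 4) = 3
n2 (MIN): min(7, 4) = 4
root (MAX): max(3, 4) = 4
MAX at root wants the highest of {n1=3, n2=4}, so chooses n2.

n2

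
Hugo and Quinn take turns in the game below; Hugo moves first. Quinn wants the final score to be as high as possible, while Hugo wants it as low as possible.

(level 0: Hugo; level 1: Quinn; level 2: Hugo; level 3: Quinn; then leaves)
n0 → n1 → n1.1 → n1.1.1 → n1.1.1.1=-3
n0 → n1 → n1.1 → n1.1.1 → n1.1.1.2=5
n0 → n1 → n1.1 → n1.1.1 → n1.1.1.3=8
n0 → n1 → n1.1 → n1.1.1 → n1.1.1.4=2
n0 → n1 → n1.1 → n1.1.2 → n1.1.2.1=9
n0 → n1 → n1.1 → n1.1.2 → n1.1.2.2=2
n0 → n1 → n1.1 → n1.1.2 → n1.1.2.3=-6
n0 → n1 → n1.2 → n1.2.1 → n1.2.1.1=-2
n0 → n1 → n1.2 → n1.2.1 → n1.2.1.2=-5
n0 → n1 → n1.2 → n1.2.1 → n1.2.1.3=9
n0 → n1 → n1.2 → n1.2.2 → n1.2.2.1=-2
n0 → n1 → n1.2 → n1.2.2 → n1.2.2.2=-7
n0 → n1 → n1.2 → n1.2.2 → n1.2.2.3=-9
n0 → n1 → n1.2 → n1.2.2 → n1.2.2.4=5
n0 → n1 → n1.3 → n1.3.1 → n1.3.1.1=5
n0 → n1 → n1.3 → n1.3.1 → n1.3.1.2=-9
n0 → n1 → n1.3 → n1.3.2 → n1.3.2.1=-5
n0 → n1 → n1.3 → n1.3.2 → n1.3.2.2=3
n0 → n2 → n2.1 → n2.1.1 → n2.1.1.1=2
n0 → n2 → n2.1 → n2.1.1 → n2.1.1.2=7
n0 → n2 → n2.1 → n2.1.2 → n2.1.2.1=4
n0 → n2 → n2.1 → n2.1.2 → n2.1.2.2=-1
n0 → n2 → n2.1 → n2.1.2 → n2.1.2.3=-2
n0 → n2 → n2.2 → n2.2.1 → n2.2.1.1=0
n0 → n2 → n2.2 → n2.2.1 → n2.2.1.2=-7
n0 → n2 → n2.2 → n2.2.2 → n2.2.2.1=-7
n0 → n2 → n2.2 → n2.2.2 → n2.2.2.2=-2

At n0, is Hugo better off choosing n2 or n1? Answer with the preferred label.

n2.1.1 (Quinn): max(2, 7) = 7
n2.1.2 (Quinn): max(4, -1, -2) = 4
n2.1 (Hugo): min(7, 4) = 4
n2.2.1 (Quinn): max(0, -7) = 0
n2.2.2 (Quinn): max(-7, -2) = -2
n2.2 (Hugo): min(0, -2) = -2
n2 (Quinn): max(4, -2) = 4
n1.1.1 (Quinn): max(-3, 5, 8, 2) = 8
n1.1.2 (Quinn): max(9, 2, -6) = 9
n1.1 (Hugo): min(8, 9) = 8
n1.2.1 (Quinn): max(-2, -5, 9) = 9
n1.2.2 (Quinn): max(-2, -7, -9, 5) = 5
n1.2 (Hugo): min(9, 5) = 5
n1.3.1 (Quinn): max(5, -9) = 5
n1.3.2 (Quinn): max(-5, 3) = 3
n1.3 (Hugo): min(5, 3) = 3
n1 (Quinn): max(8, 5, 3) = 8
Hugo prefers the lower value; n2=4, n1=8. n2 is better since 4 < 8.

n2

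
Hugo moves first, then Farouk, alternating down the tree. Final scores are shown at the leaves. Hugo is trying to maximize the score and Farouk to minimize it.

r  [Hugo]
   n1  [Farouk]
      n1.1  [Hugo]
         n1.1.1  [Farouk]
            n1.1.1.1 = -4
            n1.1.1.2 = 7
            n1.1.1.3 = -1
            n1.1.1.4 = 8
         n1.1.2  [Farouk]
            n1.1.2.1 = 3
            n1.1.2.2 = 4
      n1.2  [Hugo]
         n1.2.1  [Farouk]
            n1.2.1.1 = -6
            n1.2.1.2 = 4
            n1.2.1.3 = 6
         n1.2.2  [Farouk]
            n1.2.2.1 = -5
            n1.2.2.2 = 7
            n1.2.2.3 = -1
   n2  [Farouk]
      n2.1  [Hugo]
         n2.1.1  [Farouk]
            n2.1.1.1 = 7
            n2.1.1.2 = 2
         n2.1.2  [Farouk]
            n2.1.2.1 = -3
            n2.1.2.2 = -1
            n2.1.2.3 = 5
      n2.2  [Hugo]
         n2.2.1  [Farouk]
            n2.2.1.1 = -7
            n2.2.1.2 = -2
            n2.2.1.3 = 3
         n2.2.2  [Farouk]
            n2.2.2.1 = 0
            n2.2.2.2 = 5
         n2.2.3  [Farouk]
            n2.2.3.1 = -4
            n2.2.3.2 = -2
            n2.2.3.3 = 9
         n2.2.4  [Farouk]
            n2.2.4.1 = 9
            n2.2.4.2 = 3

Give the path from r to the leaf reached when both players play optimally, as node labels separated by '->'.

r -> n2 -> n2.1 -> n2.1.1 -> n2.1.1.2

n1.1.1 (Farouk): min(-4, 7, -1, 8) = -4
n1.1.2 (Farouk): min(3, 4) = 3
n1.1 (Hugo): max(-4, 3) = 3
n1.2.1 (Farouk): min(-6, 4, 6) = -6
n1.2.2 (Farouk): min(-5, 7, -1) = -5
n1.2 (Hugo): max(-6, -5) = -5
n1 (Farouk): min(3, -5) = -5
n2.1.1 (Farouk): min(7, 2) = 2
n2.1.2 (Farouk): min(-3, -1, 5) = -3
n2.1 (Hugo): max(2, -3) = 2
n2.2.1 (Farouk): min(-7, -2, 3) = -7
n2.2.2 (Farouk): min(0, 5) = 0
n2.2.3 (Farouk): min(-4, -2, 9) = -4
n2.2.4 (Farouk): min(9, 3) = 3
n2.2 (Hugo): max(-7, 0, -4, 3) = 3
n2 (Farouk): min(2, 3) = 2
r (Hugo): max(-5, 2) = 2
At r, Hugo picks n2 (highest: 2).
At n2, Farouk picks n2.1 (lowest: 2).
At n2.1, Hugo picks n2.1.1 (highest: 2).
At n2.1.1, Farouk picks n2.1.1.2 (lowest: 2).
Terminal value 2.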